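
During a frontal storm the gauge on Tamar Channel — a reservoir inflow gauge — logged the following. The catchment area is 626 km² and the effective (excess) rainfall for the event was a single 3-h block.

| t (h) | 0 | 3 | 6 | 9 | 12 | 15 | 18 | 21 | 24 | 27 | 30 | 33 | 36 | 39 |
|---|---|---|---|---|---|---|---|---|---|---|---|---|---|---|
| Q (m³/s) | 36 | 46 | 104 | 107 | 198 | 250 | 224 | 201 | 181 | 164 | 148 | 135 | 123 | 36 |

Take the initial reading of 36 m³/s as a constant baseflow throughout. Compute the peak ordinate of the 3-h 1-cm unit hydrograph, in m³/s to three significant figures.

Direct runoff: 0.0, 10.0, 68.0, 71.0, 162.0, 214.0, 188.0, 165.0, 145.0, 128.0, 112.0, 99.0, 87.0, 0.0 m³/s; ΣQ_DR = 1449 m³/s, peak = 214.0 m³/s.
Runoff depth d = ΣQ_DR·Δt / A = 1449 × 10800 / (626 km²) = 25.00 mm.
The 1-cm UH is the DRH scaled by (10 mm)/d, so U_p = 214.0 × 10/25.00 = 85.6 m³/s.

U_p ≈ 85.6 m³/s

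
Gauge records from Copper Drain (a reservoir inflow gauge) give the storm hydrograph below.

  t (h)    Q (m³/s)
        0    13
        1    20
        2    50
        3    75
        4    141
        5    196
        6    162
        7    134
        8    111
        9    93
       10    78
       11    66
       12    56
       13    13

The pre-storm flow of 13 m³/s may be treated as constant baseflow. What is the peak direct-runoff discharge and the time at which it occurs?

Subtracting baseflow gives direct-runoff ordinates: 0.0, 7.0, 37.0, 62.0, 128.0, 183.0, 149.0, 121.0, 98.0, 80.0, 65.0, 53.0, 43.0, 0.0 m³/s.
The maximum is 183.0 m³/s, occurring at the reading for t = 5 h.

Q_p = 183.0 m³/s at t = 5 h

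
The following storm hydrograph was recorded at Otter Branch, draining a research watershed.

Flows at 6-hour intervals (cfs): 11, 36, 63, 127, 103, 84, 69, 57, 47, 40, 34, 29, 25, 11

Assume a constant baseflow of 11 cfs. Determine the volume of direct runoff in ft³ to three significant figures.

V ≈ 1.26 × 10^7 ft³

Direct-runoff ordinates (Q − Q_b): 0.0, 25.0, 52.0, 116.0, 92.0, 73.0, 58.0, 46.0, 36.0, 29.0, 23.0, 18.0, 14.0, 0.0 cfs.
ΣQ_DR = 582.0 cfs.
With Δt = 6 h = 21600 s, V = ΣQ_DR · Δt = 582.0 × 21600 = 1.26 × 10^7 ft³.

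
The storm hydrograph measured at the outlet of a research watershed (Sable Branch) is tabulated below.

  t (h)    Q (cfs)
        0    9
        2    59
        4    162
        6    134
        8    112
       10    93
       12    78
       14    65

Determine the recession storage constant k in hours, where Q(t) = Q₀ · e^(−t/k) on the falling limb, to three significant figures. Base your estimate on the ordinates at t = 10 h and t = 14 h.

On the falling limb, Q drops from 93 to 65 cfs between t = 10 h and t = 14 h (Δt = 4 h).
k = −Δt / ln(Q₂/Q₁) = −4 / ln(65/93) = 11.2 h.

k ≈ 11.2 h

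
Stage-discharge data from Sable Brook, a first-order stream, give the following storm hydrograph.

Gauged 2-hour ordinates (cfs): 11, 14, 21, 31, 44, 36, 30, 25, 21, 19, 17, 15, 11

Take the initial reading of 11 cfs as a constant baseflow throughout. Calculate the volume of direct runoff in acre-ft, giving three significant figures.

Direct-runoff ordinates (Q − Q_b): 0.0, 3.0, 10.0, 20.0, 33.0, 25.0, 19.0, 14.0, 10.0, 8.0, 6.0, 4.0, 0.0 cfs.
ΣQ_DR = 152.0 cfs.
With Δt = 2 h = 7200 s, V = ΣQ_DR · Δt = 152.0 × 7200 = 1.09 × 10^6 ft³ = 25.1 acre-ft.

V ≈ 25.1 acre-ft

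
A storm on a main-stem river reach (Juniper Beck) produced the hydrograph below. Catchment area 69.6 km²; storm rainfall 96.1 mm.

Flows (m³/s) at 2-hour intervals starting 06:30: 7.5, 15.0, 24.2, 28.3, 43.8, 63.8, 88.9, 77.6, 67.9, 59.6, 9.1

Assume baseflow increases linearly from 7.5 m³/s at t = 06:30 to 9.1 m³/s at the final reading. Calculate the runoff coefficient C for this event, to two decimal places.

C ≈ 0.42

ΣQ_DR = 394.4 m³/s; V = ΣQ_DR·Δt = 2.840 × 10^6 m³.
Runoff depth d = V / A = 40.80 mm.
C = d / P = 40.80 / 96.1 = 0.42.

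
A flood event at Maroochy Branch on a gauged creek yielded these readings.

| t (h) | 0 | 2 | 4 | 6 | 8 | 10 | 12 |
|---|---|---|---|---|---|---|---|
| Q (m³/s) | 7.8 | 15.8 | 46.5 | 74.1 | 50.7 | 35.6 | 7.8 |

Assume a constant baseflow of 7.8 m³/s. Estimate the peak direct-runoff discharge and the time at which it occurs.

Q_p = 66.3 m³/s at t = 6 h

Subtracting baseflow gives direct-runoff ordinates: 0.0, 8.0, 38.7, 66.3, 42.9, 27.8, 0.0 m³/s.
The maximum is 66.3 m³/s, occurring at the reading for t = 6 h.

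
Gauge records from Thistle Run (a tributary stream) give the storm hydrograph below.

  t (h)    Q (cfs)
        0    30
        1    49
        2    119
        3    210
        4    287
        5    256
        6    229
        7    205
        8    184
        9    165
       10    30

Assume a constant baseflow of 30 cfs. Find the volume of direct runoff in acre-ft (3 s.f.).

Direct-runoff ordinates (Q − Q_b): 0.0, 19.0, 89.0, 180.0, 257.0, 226.0, 199.0, 175.0, 154.0, 135.0, 0.0 cfs.
ΣQ_DR = 1434 cfs.
With Δt = 1 h = 3600 s, V = ΣQ_DR · Δt = 1434 × 3600 = 5.16 × 10^6 ft³ = 119 acre-ft.

V ≈ 119 acre-ft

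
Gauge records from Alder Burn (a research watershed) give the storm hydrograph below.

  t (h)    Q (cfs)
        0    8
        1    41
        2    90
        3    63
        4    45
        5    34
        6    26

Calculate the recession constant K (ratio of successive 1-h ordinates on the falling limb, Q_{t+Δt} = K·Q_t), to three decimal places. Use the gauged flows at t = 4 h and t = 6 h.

K ≈ 0.760

Using the recession-limb readings at t = 4 h and t = 6 h: Q falls from 45 to 26 cfs over 2 intervals.
K = (Q₂/Q₁)^(1/2) = (26/45)^(1/2) = 0.760.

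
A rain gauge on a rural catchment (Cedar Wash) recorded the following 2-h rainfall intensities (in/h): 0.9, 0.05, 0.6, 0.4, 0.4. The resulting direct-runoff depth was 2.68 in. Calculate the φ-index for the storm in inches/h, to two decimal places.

Only the 4 blocks with intensity above φ contribute runoff: 0.9, 0.6, 0.4, 0.4 in/h.
Σ(I−φ)·Δt = d  ⇒  (0.9+0.6+0.4+0.4 − 4φ)·2 = 2.68
φ = (2.300 − 2.68/2) / 4 = 0.24 in/h.

φ ≈ 0.24 in/h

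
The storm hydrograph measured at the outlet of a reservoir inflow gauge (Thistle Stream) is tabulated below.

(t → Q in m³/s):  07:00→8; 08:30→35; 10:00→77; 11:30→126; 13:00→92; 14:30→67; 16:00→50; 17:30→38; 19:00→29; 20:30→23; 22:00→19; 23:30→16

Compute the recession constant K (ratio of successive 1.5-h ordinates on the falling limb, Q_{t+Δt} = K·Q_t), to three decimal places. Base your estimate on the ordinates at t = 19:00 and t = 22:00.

Using the recession-limb readings at t = 19:00 and t = 22:00: Q falls from 29 to 19 m³/s over 2 intervals.
K = (Q₂/Q₁)^(1/2) = (19/29)^(1/2) = 0.809.

K ≈ 0.809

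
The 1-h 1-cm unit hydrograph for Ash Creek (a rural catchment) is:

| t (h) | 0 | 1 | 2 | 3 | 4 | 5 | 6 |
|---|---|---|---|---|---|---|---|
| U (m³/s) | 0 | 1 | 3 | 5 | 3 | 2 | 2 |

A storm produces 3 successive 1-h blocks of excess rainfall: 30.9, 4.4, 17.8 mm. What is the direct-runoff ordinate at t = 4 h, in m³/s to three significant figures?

Q ≈ 16.8 m³/s

By discrete convolution, Q_j = Σ (P_i / 10 mm) · U_{j−i}.
At t = 4 h (j=4): Q = (30.9/10)·3 + (4.4/10)·5 + (17.8/10)·3 = 16.8 m³/s.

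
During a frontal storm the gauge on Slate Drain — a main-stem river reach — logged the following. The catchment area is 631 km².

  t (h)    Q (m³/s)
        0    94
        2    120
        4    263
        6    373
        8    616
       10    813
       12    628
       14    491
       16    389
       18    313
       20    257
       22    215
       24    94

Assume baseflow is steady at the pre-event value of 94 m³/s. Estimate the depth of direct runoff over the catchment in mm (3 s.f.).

d ≈ 39.3 mm

Direct runoff: 0.0, 26.0, 169.0, 279.0, 522.0, 719.0, 534.0, 397.0, 295.0, 219.0, 163.0, 121.0, 0.0 m³/s; ΣQ_DR = 3444 m³/s.
V = ΣQ_DR · Δt = 3444 × 7200 s = 2.480 × 10^7 m³.
Over A = 631 km², depth = V / A = 39.3 mm.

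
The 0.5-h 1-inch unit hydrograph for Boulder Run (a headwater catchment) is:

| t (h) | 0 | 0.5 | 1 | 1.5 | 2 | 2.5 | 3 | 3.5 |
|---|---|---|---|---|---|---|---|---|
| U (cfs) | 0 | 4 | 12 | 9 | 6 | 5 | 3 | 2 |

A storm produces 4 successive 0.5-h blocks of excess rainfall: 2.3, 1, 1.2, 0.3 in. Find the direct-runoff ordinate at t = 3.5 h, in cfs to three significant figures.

Q ≈ 15.4 cfs

By discrete convolution, Q_j = Σ (P_i / 1 in) · U_{j−i}.
At t = 3.5 h (j=7): Q = (2.3/1)·2 + (1/1)·3 + (1.2/1)·5 + (0.3/1)·6 = 15.4 cfs.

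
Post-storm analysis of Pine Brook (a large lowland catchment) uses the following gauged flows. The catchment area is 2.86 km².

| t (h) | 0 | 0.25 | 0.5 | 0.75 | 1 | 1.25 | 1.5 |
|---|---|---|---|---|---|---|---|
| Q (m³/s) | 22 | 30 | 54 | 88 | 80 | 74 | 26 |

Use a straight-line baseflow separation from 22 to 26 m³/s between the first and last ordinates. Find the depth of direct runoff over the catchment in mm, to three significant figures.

d ≈ 64.8 mm

Direct runoff: 0.00, 7.33, 30.67, 64.00, 55.33, 48.67, 0.00 m³/s; ΣQ_DR = 206.0 m³/s.
V = ΣQ_DR · Δt = 206.0 × 900 s = 1.854 × 10^5 m³.
Over A = 2.86 km², depth = V / A = 64.8 mm.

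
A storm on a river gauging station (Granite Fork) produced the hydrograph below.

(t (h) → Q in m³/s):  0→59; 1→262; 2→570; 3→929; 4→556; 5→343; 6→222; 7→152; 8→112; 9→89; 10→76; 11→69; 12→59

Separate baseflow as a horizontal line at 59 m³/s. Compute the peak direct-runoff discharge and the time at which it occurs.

Subtracting baseflow gives direct-runoff ordinates: 0.0, 203.0, 511.0, 870.0, 497.0, 284.0, 163.0, 93.0, 53.0, 30.0, 17.0, 10.0, 0.0 m³/s.
The maximum is 870.0 m³/s, occurring at the reading for t = 3 h.

Q_p = 870.0 m³/s at t = 3 h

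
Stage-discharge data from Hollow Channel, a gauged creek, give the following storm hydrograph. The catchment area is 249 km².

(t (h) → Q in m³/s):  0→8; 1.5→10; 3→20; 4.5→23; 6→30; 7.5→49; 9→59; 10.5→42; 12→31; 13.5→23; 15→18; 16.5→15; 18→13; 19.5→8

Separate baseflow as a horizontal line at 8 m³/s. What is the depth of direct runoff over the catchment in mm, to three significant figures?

d ≈ 5.14 mm

Direct runoff: 0.0, 2.0, 12.0, 15.0, 22.0, 41.0, 51.0, 34.0, 23.0, 15.0, 10.0, 7.0, 5.0, 0.0 m³/s; ΣQ_DR = 237.0 m³/s.
V = ΣQ_DR · Δt = 237.0 × 5400 s = 1.280 × 10^6 m³.
Over A = 249 km², depth = V / A = 5.14 mm.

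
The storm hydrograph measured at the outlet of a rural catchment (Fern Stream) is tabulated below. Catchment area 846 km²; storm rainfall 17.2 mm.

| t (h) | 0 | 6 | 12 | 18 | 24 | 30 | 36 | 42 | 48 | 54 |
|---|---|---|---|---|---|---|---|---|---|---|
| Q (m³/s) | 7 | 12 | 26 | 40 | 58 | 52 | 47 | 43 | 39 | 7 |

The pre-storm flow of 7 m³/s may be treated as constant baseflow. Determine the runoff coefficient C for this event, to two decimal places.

C ≈ 0.39

ΣQ_DR = 261.0 m³/s; V = ΣQ_DR·Δt = 5.638 × 10^6 m³.
Runoff depth d = V / A = 6.664 mm.
C = d / P = 6.664 / 17.2 = 0.39.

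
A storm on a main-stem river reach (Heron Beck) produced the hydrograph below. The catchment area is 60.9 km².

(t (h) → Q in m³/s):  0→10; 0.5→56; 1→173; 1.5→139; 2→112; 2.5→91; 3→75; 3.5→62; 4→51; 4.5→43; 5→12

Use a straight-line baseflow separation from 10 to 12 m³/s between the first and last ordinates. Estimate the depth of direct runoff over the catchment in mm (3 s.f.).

Direct runoff: 0.00, 45.80, 162.60, 128.40, 101.20, 80.00, 63.80, 50.60, 39.40, 31.20, 0.00 m³/s; ΣQ_DR = 703.0 m³/s.
V = ΣQ_DR · Δt = 703.0 × 1800 s = 1.265 × 10^6 m³.
Over A = 60.9 km², depth = V / A = 20.8 mm.

d ≈ 20.8 mm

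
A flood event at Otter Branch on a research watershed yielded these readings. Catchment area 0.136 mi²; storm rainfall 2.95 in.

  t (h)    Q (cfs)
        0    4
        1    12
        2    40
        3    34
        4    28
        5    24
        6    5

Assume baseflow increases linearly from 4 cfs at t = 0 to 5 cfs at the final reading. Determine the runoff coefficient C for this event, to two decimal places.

C ≈ 0.45

ΣQ_DR = 115.5 cfs; V = ΣQ_DR·Δt = 4.158 × 10^5 ft³.
Runoff depth d = V / A = 1.316 in.
C = d / P = 1.316 / 2.95 = 0.45.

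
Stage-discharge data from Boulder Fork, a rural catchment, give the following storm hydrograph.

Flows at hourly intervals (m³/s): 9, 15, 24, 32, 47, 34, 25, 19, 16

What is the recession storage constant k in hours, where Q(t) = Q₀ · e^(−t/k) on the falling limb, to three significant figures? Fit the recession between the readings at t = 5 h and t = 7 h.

k ≈ 3.44 h

On the falling limb, Q drops from 34 to 19 m³/s between t = 5 h and t = 7 h (Δt = 2 h).
k = −Δt / ln(Q₂/Q₁) = −2 / ln(19/34) = 3.44 h.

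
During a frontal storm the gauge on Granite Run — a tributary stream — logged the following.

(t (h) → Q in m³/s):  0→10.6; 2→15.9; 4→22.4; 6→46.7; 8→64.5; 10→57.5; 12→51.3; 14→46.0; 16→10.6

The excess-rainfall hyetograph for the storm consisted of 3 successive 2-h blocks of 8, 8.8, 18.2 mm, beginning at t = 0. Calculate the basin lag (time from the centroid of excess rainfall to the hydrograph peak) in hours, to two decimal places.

Centroid of excess rainfall: t_c = Σ P_i·t̄_i / ΣP_i = 3.5829 h (block centres at 1, 3, 5 h).
Hydrograph peak occurs at t = 8 h, so basin lag t_L = 8 − 3.5829 = 4.42 h.

t_L ≈ 4.42 h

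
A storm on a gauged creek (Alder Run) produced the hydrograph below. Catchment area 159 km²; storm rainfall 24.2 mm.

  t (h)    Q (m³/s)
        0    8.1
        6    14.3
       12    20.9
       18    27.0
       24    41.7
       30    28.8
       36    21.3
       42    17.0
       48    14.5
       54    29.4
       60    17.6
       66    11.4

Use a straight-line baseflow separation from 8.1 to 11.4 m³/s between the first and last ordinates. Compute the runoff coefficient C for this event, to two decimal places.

ΣQ_DR = 135.0 m³/s; V = ΣQ_DR·Δt = 2.916 × 10^6 m³.
Runoff depth d = V / A = 18.34 mm.
C = d / P = 18.34 / 24.2 = 0.76.

C ≈ 0.76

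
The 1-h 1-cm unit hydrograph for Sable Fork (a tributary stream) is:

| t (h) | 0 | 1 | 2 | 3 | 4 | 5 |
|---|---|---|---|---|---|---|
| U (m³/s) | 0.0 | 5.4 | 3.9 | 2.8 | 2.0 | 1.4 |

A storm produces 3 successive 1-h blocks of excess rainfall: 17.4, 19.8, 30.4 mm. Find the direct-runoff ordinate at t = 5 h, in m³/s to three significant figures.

Q ≈ 14.9 m³/s

By discrete convolution, Q_j = Σ (P_i / 10 mm) · U_{j−i}.
At t = 5 h (j=5): Q = (17.4/10)·1.4 + (19.8/10)·2.0 + (30.4/10)·2.8 = 14.9 m³/s.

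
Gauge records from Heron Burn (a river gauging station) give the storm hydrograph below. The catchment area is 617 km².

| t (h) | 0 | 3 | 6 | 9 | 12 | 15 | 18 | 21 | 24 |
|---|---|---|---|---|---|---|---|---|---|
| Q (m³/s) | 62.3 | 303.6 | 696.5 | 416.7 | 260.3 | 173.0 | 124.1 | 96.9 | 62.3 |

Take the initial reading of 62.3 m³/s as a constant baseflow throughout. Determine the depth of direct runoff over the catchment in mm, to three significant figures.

Direct runoff: 0.0, 241.3, 634.2, 354.4, 198.0, 110.7, 61.8, 34.6, 0.0 m³/s; ΣQ_DR = 1635 m³/s.
V = ΣQ_DR · Δt = 1635 × 10800 s = 1.766 × 10^7 m³.
Over A = 617 km², depth = V / A = 28.6 mm.

d ≈ 28.6 mm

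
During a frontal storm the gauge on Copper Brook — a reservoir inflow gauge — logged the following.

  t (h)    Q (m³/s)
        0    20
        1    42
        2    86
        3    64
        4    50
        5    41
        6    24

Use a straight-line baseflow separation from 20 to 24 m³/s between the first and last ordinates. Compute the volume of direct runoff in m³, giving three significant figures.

Direct-runoff ordinates (Q − Q_b): 0.00, 21.33, 64.67, 42.00, 27.33, 17.67, 0.00 m³/s.
ΣQ_DR = 173.0 m³/s.
With Δt = 1 h = 3600 s, V = ΣQ_DR · Δt = 173.0 × 3600 = 6.23 × 10^5 m³.

V ≈ 6.23 × 10^5 m³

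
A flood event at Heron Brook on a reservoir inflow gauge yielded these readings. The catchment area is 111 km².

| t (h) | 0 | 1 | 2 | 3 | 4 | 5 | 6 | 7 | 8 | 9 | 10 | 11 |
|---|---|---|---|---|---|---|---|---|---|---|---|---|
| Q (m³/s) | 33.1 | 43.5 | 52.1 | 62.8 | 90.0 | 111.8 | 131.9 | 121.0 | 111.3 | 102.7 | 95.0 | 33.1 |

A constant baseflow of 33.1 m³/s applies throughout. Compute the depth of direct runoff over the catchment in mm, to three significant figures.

Direct runoff: 0.0, 10.4, 19.0, 29.7, 56.9, 78.7, 98.8, 87.9, 78.2, 69.6, 61.9, 0.0 m³/s; ΣQ_DR = 591.1 m³/s.
V = ΣQ_DR · Δt = 591.1 × 3600 s = 2.128 × 10^6 m³.
Over A = 111 km², depth = V / A = 19.2 mm.

d ≈ 19.2 mm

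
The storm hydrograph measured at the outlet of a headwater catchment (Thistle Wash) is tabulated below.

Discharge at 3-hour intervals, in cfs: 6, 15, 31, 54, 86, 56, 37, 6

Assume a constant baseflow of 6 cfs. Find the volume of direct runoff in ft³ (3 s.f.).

V ≈ 2.62 × 10^6 ft³

Direct-runoff ordinates (Q − Q_b): 0.0, 9.0, 25.0, 48.0, 80.0, 50.0, 31.0, 0.0 cfs.
ΣQ_DR = 243.0 cfs.
With Δt = 3 h = 10800 s, V = ΣQ_DR · Δt = 243.0 × 10800 = 2.62 × 10^6 ft³.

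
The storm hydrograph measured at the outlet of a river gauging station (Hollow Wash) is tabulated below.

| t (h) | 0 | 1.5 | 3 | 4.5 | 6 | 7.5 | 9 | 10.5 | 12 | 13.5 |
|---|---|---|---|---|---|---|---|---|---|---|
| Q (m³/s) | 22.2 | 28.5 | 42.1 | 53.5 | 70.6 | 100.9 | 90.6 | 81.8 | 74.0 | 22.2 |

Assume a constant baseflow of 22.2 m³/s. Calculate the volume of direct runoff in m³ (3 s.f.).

V ≈ 1.97 × 10^6 m³

Direct-runoff ordinates (Q − Q_b): 0.0, 6.3, 19.9, 31.3, 48.4, 78.7, 68.4, 59.6, 51.8, 0.0 m³/s.
ΣQ_DR = 364.4 m³/s.
With Δt = 1.5 h = 5400 s, V = ΣQ_DR · Δt = 364.4 × 5400 = 1.97 × 10^6 m³.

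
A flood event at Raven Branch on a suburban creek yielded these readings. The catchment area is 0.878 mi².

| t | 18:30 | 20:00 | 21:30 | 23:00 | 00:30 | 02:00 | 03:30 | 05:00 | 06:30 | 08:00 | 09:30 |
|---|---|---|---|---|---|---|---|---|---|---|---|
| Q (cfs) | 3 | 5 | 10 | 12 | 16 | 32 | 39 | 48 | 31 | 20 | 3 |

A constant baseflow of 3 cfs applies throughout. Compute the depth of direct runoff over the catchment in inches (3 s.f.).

Direct runoff: 0.0, 2.0, 7.0, 9.0, 13.0, 29.0, 36.0, 45.0, 28.0, 17.0, 0.0 cfs; ΣQ_DR = 186.0 cfs.
V = ΣQ_DR · Δt = 186.0 × 5400 s = 1.004 × 10^6 ft³.
Over A = 0.878 mi², depth = V / A = 0.492 in.

d ≈ 0.492 in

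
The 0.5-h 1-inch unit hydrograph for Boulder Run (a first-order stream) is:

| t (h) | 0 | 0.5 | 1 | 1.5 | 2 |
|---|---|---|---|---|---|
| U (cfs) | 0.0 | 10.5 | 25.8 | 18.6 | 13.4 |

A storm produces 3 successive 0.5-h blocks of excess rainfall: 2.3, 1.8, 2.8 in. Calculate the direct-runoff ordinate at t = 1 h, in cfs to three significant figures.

Q ≈ 78.2 cfs

By discrete convolution, Q_j = Σ (P_i / 1 in) · U_{j−i}.
At t = 1 h (j=2): Q = (2.3/1)·25.8 + (1.8/1)·10.5 + (2.8/1)·0.0 = 78.2 cfs.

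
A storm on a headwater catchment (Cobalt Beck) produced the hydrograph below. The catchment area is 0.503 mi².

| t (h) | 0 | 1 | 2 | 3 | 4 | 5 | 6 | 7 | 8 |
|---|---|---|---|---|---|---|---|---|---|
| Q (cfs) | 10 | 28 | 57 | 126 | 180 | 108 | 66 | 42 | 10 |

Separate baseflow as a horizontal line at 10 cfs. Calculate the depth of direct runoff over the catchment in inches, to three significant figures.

Direct runoff: 0.0, 18.0, 47.0, 116.0, 170.0, 98.0, 56.0, 32.0, 0.0 cfs; ΣQ_DR = 537.0 cfs.
V = ΣQ_DR · Δt = 537.0 × 3600 s = 1.933 × 10^6 ft³.
Over A = 0.503 mi², depth = V / A = 1.65 in.

d ≈ 1.65 in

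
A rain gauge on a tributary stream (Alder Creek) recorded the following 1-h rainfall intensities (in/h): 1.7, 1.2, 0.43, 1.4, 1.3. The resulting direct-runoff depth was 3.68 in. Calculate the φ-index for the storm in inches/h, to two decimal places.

Only the 4 blocks with intensity above φ contribute runoff: 1.7, 1.2, 1.4, 1.3 in/h.
Σ(I−φ)·Δt = d  ⇒  (1.7+1.2+1.4+1.3 − 4φ)·1 = 3.68
φ = (5.600 − 3.68/1) / 4 = 0.48 in/h.

φ ≈ 0.48 in/h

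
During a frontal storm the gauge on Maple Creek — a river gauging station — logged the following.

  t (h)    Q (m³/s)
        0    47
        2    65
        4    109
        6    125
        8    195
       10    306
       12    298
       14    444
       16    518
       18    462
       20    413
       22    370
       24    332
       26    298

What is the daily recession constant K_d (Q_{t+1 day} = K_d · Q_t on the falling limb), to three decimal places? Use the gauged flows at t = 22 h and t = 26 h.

Between t = 22 h and t = 26 h the flow falls from 370 to 298 m³/s over 2×2 h = 4 h.
Per-interval ratio K = (298/370)^(1/2) = 0.8974; K_d = K^(24/2) = 0.273.

K_d ≈ 0.273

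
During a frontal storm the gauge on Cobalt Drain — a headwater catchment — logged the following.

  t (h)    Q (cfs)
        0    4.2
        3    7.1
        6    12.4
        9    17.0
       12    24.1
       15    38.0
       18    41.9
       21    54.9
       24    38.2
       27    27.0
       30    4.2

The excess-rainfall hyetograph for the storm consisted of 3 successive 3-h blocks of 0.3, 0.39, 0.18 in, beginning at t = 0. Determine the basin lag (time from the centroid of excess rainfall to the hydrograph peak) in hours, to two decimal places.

t_L ≈ 16.91 h

Centroid of excess rainfall: t_c = Σ P_i·t̄_i / ΣP_i = 4.0862 h (block centres at 1.5, 4.5, 7.5 h).
Hydrograph peak occurs at t = 21 h, so basin lag t_L = 21 − 4.0862 = 16.91 h.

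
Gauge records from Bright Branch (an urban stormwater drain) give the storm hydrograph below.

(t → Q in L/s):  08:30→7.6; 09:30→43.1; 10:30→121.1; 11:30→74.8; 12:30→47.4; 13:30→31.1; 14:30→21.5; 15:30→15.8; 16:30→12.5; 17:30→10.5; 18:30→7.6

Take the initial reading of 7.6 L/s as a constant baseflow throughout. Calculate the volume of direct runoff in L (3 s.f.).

Direct-runoff ordinates (Q − Q_b): 0.0, 35.5, 113.5, 67.2, 39.8, 23.5, 13.9, 8.2, 4.9, 2.9, 0.0 L/s.
ΣQ_DR = 309.4 L/s.
With Δt = 1 h = 3600 s, V = ΣQ_DR · Δt = 309.4 × 3600 = 1.11 × 10^6 L.

V ≈ 1.11 × 10^6 L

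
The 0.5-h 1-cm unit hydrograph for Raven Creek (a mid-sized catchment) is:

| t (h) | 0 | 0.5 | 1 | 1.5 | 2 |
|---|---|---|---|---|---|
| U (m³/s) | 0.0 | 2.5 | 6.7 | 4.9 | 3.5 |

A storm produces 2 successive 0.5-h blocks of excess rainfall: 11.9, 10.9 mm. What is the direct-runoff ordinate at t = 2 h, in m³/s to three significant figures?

Q ≈ 9.51 m³/s

By discrete convolution, Q_j = Σ (P_i / 10 mm) · U_{j−i}.
At t = 2 h (j=4): Q = (11.9/10)·3.5 + (10.9/10)·4.9 = 9.51 m³/s.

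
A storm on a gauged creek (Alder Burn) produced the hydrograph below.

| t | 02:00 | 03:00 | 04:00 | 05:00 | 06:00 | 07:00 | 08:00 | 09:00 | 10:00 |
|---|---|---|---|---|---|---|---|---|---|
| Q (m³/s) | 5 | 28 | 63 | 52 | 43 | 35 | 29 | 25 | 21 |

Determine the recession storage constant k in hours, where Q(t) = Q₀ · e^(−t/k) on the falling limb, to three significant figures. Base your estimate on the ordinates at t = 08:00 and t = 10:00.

On the falling limb, Q drops from 29 to 21 m³/s between t = 08:00 and t = 10:00 (Δt = 2 h).
k = −Δt / ln(Q₂/Q₁) = −2 / ln(21/29) = 6.20 h.

k ≈ 6.20 h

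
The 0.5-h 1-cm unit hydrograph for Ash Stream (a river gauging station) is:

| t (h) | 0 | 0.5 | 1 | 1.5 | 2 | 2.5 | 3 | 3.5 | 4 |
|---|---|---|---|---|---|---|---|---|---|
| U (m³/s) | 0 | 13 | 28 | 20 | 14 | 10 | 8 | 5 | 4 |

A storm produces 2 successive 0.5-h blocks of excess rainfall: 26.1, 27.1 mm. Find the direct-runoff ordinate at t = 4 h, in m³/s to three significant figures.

Q ≈ 24.0 m³/s

By discrete convolution, Q_j = Σ (P_i / 10 mm) · U_{j−i}.
At t = 4 h (j=8): Q = (26.1/10)·4 + (27.1/10)·5 = 24.0 m³/s.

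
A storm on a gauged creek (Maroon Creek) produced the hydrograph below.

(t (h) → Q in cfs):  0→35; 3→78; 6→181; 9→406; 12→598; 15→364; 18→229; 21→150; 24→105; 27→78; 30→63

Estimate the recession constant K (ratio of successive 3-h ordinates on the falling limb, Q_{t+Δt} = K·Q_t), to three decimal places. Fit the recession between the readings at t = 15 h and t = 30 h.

Using the recession-limb readings at t = 15 h and t = 30 h: Q falls from 364 to 63 cfs over 5 intervals.
K = (Q₂/Q₁)^(1/5) = (63/364)^(1/5) = 0.704.

K ≈ 0.704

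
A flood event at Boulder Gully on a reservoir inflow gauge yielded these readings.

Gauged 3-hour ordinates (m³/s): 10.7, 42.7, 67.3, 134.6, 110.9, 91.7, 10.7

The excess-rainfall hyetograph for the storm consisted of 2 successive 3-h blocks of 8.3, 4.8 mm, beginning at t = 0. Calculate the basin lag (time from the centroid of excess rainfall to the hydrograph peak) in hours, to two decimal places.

t_L ≈ 6.40 h

Centroid of excess rainfall: t_c = Σ P_i·t̄_i / ΣP_i = 2.5992 h (block centres at 1.5, 4.5 h).
Hydrograph peak occurs at t = 9 h, so basin lag t_L = 9 − 2.5992 = 6.40 h.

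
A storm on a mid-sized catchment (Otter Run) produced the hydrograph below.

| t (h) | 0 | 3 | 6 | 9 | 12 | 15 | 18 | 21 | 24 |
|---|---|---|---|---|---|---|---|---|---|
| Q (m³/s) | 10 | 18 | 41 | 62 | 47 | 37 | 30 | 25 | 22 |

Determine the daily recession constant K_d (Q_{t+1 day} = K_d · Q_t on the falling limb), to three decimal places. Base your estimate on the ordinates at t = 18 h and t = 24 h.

K_d ≈ 0.289

Between t = 18 h and t = 24 h the flow falls from 30 to 22 m³/s over 2×3 h = 6 h.
Per-interval ratio K = (22/30)^(1/2) = 0.8563; K_d = K^(24/3) = 0.289.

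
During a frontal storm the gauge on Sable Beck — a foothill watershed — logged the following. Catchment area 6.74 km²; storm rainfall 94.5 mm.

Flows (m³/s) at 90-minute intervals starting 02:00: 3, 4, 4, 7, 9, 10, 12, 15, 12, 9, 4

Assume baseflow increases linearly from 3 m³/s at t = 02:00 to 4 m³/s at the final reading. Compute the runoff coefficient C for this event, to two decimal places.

ΣQ_DR = 50.50 m³/s; V = ΣQ_DR·Δt = 2.727 × 10^5 m³.
Runoff depth d = V / A = 40.46 mm.
C = d / P = 40.46 / 94.5 = 0.43.

C ≈ 0.43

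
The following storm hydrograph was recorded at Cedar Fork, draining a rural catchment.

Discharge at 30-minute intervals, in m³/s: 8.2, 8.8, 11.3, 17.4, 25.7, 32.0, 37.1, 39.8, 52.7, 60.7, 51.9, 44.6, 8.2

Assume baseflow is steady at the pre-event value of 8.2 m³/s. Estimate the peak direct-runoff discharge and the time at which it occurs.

Q_p = 52.5 m³/s at t = 4.5 h

Subtracting baseflow gives direct-runoff ordinates: 0.0, 0.6, 3.1, 9.2, 17.5, 23.8, 28.9, 31.6, 44.5, 52.5, 43.7, 36.4, 0.0 m³/s.
The maximum is 52.5 m³/s, occurring at the reading for t = 4.5 h.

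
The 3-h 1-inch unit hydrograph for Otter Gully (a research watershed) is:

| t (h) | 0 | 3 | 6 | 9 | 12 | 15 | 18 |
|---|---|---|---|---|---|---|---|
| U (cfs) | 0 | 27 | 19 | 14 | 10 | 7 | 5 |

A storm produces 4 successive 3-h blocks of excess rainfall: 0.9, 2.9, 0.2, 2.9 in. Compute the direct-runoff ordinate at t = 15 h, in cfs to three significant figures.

By discrete convolution, Q_j = Σ (P_i / 1 in) · U_{j−i}.
At t = 15 h (j=5): Q = (0.9/1)·7 + (2.9/1)·10 + (0.2/1)·14 + (2.9/1)·19 = 93.2 cfs.

Q ≈ 93.2 cfs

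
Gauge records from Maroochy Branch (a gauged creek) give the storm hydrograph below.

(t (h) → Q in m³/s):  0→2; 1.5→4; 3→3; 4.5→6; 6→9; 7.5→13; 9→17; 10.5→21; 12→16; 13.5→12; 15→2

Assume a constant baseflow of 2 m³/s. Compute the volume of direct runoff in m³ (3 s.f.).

Direct-runoff ordinates (Q − Q_b): 0.0, 2.0, 1.0, 4.0, 7.0, 11.0, 15.0, 19.0, 14.0, 10.0, 0.0 m³/s.
ΣQ_DR = 83.00 m³/s.
With Δt = 1.5 h = 5400 s, V = ΣQ_DR · Δt = 83.00 × 5400 = 4.48 × 10^5 m³.

V ≈ 4.48 × 10^5 m³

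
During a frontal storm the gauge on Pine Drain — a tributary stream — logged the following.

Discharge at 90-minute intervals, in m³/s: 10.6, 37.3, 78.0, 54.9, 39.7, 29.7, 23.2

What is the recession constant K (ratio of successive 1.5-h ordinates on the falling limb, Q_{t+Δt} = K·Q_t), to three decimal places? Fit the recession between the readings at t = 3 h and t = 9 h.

Using the recession-limb readings at t = 3 h and t = 9 h: Q falls from 78.0 to 23.2 m³/s over 4 intervals.
K = (Q₂/Q₁)^(1/4) = (23.2/78.0)^(1/4) = 0.738.

K ≈ 0.738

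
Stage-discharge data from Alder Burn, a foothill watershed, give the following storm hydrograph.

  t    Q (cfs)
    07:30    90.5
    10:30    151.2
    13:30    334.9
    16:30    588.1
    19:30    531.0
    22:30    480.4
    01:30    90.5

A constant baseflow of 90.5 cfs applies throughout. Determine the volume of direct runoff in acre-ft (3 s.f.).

Direct-runoff ordinates (Q − Q_b): 0.0, 60.7, 244.4, 497.6, 440.5, 389.9, 0.0 cfs.
ΣQ_DR = 1633 cfs.
With Δt = 3 h = 10800 s, V = ΣQ_DR · Δt = 1633 × 10800 = 1.76 × 10^7 ft³ = 405 acre-ft.

V ≈ 405 acre-ft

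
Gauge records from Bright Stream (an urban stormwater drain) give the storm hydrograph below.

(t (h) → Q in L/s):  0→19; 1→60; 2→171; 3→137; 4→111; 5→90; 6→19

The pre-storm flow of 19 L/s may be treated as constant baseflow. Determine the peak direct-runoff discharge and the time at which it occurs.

Subtracting baseflow gives direct-runoff ordinates: 0.0, 41.0, 152.0, 118.0, 92.0, 71.0, 0.0 L/s.
The maximum is 152.0 L/s, occurring at the reading for t = 2 h.

Q_p = 152.0 L/s at t = 2 h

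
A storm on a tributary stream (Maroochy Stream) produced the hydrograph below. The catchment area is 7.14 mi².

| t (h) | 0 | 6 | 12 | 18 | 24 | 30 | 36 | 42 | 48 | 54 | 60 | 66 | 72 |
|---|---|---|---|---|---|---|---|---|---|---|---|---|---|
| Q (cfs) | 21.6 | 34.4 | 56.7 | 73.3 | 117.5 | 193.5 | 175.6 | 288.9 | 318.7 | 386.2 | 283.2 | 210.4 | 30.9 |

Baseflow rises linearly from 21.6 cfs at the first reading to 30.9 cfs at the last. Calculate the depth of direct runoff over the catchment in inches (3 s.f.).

Direct runoff: 0.00, 12.03, 33.55, 49.38, 92.80, 168.03, 149.35, 261.88, 290.90, 357.62, 253.85, 180.28, 0.00 cfs; ΣQ_DR = 1850 cfs.
V = ΣQ_DR · Δt = 1850 × 21600 s = 3.995 × 10^7 ft³.
Over A = 7.14 mi², depth = V / A = 2.41 in.

d ≈ 2.41 in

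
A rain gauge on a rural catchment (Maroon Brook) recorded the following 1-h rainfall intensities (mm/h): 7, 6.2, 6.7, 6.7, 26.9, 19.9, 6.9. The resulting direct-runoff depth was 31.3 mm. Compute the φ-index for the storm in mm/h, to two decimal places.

Only the 2 blocks with intensity above φ contribute runoff: 26.9, 19.9 mm/h.
Σ(I−φ)·Δt = d  ⇒  (26.9+19.9 − 2φ)·1 = 31.3
φ = (46.80 − 31.3/1) / 2 = 7.75 mm/h.

φ ≈ 7.75 mm/h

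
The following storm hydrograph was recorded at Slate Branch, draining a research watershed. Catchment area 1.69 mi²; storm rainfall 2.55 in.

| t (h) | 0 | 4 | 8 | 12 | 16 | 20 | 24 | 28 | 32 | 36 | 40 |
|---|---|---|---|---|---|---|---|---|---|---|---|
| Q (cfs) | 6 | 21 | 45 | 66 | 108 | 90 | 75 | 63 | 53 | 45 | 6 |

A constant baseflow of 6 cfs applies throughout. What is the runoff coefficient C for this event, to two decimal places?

ΣQ_DR = 512.0 cfs; V = ΣQ_DR·Δt = 7.373 × 10^6 ft³.
Runoff depth d = V / A = 1.878 in.
C = d / P = 1.878 / 2.55 = 0.74.

C ≈ 0.74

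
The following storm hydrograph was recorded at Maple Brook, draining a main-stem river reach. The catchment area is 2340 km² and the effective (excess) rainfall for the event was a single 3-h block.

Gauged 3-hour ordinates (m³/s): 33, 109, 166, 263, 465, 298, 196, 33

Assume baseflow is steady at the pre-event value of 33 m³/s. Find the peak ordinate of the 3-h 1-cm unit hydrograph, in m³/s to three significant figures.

U_p ≈ 721 m³/s

Direct runoff: 0.0, 76.0, 133.0, 230.0, 432.0, 265.0, 163.0, 0.0 m³/s; ΣQ_DR = 1299 m³/s, peak = 432.0 m³/s.
Runoff depth d = ΣQ_DR·Δt / A = 1299 × 10800 / (2340 km²) = 5.995 mm.
The 1-cm UH is the DRH scaled by (10 mm)/d, so U_p = 432.0 × 10/5.995 = 721 m³/s.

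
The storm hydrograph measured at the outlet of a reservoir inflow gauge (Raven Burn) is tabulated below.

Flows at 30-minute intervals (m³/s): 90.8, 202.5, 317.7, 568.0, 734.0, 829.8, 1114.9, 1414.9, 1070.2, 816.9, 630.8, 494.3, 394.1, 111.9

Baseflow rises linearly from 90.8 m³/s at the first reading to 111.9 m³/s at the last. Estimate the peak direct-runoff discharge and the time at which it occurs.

Subtracting baseflow gives direct-runoff ordinates: 0.00, 110.08, 223.65, 472.33, 636.71, 730.88, 1014.36, 1312.74, 966.42, 711.49, 523.77, 385.65, 283.82, 0.00 m³/s.
The maximum is 1312.74 m³/s, occurring at the reading for t = 3.5 h.

Q_p = 1312.74 m³/s at t = 3.5 h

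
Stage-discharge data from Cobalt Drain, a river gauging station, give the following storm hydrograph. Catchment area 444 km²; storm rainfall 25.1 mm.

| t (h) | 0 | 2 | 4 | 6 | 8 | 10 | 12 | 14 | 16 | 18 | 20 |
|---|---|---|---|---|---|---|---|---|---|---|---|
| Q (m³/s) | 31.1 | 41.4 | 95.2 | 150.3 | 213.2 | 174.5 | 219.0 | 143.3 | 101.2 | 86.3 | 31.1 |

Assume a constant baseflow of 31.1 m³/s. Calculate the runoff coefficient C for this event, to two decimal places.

ΣQ_DR = 944.5 m³/s; V = ΣQ_DR·Δt = 6.800 × 10^6 m³.
Runoff depth d = V / A = 15.32 mm.
C = d / P = 15.32 / 25.1 = 0.61.

C ≈ 0.61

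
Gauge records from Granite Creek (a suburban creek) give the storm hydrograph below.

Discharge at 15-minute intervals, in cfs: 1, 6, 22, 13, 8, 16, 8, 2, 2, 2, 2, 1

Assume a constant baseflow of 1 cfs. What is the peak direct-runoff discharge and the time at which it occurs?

Q_p = 21.0 cfs at t = 0.5 h

Subtracting baseflow gives direct-runoff ordinates: 0.0, 5.0, 21.0, 12.0, 7.0, 15.0, 7.0, 1.0, 1.0, 1.0, 1.0, 0.0 cfs.
The maximum is 21.0 cfs, occurring at the reading for t = 0.5 h.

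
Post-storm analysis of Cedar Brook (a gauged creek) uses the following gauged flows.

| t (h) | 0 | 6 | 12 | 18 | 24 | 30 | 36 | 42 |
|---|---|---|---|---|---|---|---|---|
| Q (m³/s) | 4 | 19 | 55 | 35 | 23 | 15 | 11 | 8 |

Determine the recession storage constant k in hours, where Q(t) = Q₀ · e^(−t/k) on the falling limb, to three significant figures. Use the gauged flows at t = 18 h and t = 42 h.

On the falling limb, Q drops from 35 to 8 m³/s between t = 18 h and t = 42 h (Δt = 24 h).
k = −Δt / ln(Q₂/Q₁) = −24 / ln(8/35) = 16.3 h.

k ≈ 16.3 h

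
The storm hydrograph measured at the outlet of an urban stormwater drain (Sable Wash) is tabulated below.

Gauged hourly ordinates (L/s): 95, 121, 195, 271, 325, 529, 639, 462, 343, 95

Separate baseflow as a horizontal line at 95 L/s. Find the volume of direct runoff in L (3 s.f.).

V ≈ 7.65 × 10^6 L

Direct-runoff ordinates (Q − Q_b): 0.0, 26.0, 100.0, 176.0, 230.0, 434.0, 544.0, 367.0, 248.0, 0.0 L/s.
ΣQ_DR = 2125 L/s.
With Δt = 1 h = 3600 s, V = ΣQ_DR · Δt = 2125 × 3600 = 7.65 × 10^6 L.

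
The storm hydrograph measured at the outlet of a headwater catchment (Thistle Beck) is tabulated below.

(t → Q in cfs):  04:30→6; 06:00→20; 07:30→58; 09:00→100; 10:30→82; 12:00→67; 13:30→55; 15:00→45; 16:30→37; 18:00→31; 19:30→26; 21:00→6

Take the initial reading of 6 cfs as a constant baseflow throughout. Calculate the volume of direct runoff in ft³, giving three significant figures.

Direct-runoff ordinates (Q − Q_b): 0.0, 14.0, 52.0, 94.0, 76.0, 61.0, 49.0, 39.0, 31.0, 25.0, 20.0, 0.0 cfs.
ΣQ_DR = 461.0 cfs.
With Δt = 1.5 h = 5400 s, V = ΣQ_DR · Δt = 461.0 × 5400 = 2.49 × 10^6 ft³.

V ≈ 2.49 × 10^6 ft³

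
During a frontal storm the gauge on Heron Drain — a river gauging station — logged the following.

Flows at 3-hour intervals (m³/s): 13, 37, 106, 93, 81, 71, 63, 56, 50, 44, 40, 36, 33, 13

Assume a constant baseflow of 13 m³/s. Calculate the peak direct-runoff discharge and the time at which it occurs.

Subtracting baseflow gives direct-runoff ordinates: 0.0, 24.0, 93.0, 80.0, 68.0, 58.0, 50.0, 43.0, 37.0, 31.0, 27.0, 23.0, 20.0, 0.0 m³/s.
The maximum is 93.0 m³/s, occurring at the reading for t = 6 h.

Q_p = 93.0 m³/s at t = 6 h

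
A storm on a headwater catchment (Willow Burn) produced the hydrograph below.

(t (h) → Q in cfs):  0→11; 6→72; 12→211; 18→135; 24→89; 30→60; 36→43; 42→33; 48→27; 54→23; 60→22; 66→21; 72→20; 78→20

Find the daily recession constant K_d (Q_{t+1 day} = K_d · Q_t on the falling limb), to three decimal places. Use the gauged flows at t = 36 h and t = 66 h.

Between t = 36 h and t = 66 h the flow falls from 43 to 21 cfs over 5×6 h = 30 h.
Per-interval ratio K = (21/43)^(1/5) = 0.8665; K_d = K^(24/6) = 0.564.

K_d ≈ 0.564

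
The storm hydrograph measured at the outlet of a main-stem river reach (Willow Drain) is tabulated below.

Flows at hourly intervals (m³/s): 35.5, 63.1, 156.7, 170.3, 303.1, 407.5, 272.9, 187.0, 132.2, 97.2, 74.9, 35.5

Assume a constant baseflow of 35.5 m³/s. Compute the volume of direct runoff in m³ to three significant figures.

Direct-runoff ordinates (Q − Q_b): 0.0, 27.6, 121.2, 134.8, 267.6, 372.0, 237.4, 151.5, 96.7, 61.7, 39.4, 0.0 m³/s.
ΣQ_DR = 1510 m³/s.
With Δt = 1 h = 3600 s, V = ΣQ_DR · Δt = 1510 × 3600 = 5.44 × 10^6 m³.

V ≈ 5.44 × 10^6 m³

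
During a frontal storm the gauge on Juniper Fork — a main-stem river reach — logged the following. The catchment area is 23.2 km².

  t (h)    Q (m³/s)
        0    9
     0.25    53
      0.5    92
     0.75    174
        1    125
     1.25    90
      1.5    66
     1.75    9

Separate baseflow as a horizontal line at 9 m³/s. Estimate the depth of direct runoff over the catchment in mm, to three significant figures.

Direct runoff: 0.0, 44.0, 83.0, 165.0, 116.0, 81.0, 57.0, 0.0 m³/s; ΣQ_DR = 546.0 m³/s.
V = ΣQ_DR · Δt = 546.0 × 900 s = 4.914 × 10^5 m³.
Over A = 23.2 km², depth = V / A = 21.2 mm.

d ≈ 21.2 mm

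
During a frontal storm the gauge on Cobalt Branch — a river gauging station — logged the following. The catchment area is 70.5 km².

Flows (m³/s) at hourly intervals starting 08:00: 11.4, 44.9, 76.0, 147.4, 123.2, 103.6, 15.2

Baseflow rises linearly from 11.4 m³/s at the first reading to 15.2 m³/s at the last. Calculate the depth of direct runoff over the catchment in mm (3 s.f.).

d ≈ 21.9 mm

Direct runoff: 0.00, 32.87, 63.33, 134.10, 109.27, 89.03, 0.00 m³/s; ΣQ_DR = 428.6 m³/s.
V = ΣQ_DR · Δt = 428.6 × 3600 s = 1.543 × 10^6 m³.
Over A = 70.5 km², depth = V / A = 21.9 mm.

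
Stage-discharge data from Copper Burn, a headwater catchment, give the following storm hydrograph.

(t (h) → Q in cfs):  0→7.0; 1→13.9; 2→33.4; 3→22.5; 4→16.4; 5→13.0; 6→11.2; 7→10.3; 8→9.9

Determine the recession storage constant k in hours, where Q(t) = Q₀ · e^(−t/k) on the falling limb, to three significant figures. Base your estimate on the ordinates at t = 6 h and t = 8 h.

On the falling limb, Q drops from 11.2 to 9.9 cfs between t = 6 h and t = 8 h (Δt = 2 h).
k = −Δt / ln(Q₂/Q₁) = −2 / ln(9.9/11.2) = 16.2 h.

k ≈ 16.2 h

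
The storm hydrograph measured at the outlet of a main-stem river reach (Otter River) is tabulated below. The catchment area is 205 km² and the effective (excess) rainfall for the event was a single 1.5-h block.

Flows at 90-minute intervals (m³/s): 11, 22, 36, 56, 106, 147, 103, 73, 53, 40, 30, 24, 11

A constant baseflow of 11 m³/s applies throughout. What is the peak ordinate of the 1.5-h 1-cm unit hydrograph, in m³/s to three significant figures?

U_p ≈ 90.7 m³/s

Direct runoff: 0.0, 11.0, 25.0, 45.0, 95.0, 136.0, 92.0, 62.0, 42.0, 29.0, 19.0, 13.0, 0.0 m³/s; ΣQ_DR = 569.0 m³/s, peak = 136.0 m³/s.
Runoff depth d = ΣQ_DR·Δt / A = 569.0 × 5400 / (205 km²) = 14.99 mm.
The 1-cm UH is the DRH scaled by (10 mm)/d, so U_p = 136.0 × 10/14.99 = 90.7 m³/s.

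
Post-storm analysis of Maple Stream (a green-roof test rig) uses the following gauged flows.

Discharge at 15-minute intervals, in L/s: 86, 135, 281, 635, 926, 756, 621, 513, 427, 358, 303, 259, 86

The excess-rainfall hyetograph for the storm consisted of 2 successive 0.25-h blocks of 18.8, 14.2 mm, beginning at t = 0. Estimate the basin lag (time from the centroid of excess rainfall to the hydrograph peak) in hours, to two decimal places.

t_L ≈ 0.77 h

Centroid of excess rainfall: t_c = Σ P_i·t̄_i / ΣP_i = 0.2326 h (block centres at 0.125, 0.375 h).
Hydrograph peak occurs at t = 1 h, so basin lag t_L = 1 − 0.2326 = 0.77 h.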